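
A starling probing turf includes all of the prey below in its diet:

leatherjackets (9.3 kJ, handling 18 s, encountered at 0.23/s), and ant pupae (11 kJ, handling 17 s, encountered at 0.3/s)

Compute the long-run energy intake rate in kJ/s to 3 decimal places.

R = Σλ_iE_i / (1 + Σλ_ih_i)
Numerator: 0.23×9.3 + 0.3×11 = 5.439
Denominator: 1 + 0.23×18 + 0.3×17 = 10.24
R = 5.439/10.24 = 0.5312 kJ/s

0.531 kJ/s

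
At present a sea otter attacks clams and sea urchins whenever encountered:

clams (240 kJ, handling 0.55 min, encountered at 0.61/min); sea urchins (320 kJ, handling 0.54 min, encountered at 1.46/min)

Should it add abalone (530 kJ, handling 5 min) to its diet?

No

Current rate: (0.61×240 + 1.46×320)/(1 + 0.61×0.55 + 1.46×0.54) = 288.9 kJ/min.
Profitability of abalone: 530/5 = 106 kJ/min.
Since 106 < R, time spent handling abalone is better spent searching.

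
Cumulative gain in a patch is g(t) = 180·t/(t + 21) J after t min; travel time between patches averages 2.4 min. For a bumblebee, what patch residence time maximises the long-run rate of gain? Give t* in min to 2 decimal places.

Optimal t* satisfies g'(t*) = g(t*)/(T + t*).
g'(t) = 180·21/(t + 21)². Setting 180·21/(t+21)² = 180t/[(t+21)(2.4+t)] gives 21(2.4+t) = t(t+21), so t² = 21×2.4 = 50.4.
t* = √50.4 = 7.099 min.

7.10 min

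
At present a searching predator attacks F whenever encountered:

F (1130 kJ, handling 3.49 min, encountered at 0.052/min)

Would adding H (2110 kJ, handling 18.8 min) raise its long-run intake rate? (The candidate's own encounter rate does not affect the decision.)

Yes

Current rate: (0.052×1130)/(1 + 0.052×3.49) = 49.73 kJ/min.
H: E/h = 2110/18.8 = 112.2 kJ/min.
Since 112.2 > R, including H increases the long-run rate.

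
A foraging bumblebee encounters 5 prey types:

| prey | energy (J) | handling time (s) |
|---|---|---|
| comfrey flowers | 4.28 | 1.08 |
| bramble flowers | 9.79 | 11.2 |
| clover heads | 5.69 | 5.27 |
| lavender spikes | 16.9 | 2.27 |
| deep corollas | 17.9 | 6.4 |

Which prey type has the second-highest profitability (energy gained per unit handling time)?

comfrey flowers

In descending order of E/h:
lavender spikes: 16.9/2.27 = 7.44 J/s
comfrey flowers: 4.28/1.08 = 3.96 J/s
deep corollas: 17.9/6.4 = 2.8 J/s
clover heads: 5.69/5.27 = 1.08 J/s
bramble flowers: 9.79/11.2 = 0.874 J/s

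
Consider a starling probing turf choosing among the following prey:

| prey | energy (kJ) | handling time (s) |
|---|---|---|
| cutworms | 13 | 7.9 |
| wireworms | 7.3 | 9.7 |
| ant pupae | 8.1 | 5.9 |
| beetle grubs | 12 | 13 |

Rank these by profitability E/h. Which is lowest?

wireworms

Profitability E/h (kJ/s): cutworms = 13/7.9 = 1.65, wireworms = 7.3/9.7 = 0.753, ant pupae = 8.1/5.9 = 1.37, beetle grubs = 12/13 = 0.923.
Ranked: cutworms > ant pupae > beetle grubs > wireworms.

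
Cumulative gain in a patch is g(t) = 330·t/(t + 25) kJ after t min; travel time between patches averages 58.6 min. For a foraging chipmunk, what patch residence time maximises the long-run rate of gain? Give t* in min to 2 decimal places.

Maximise g(t)/(T+t): set derivative to zero → g'(t)(T+t) = g(t).
g'(t) = 330·25/(t + 25)². Setting 330·25/(t+25)² = 330t/[(t+25)(58.6+t)] gives 25(58.6+t) = t(t+25), so t² = 25×58.6 = 1465.
t* = √1465 = 38.28 min.

38.28 min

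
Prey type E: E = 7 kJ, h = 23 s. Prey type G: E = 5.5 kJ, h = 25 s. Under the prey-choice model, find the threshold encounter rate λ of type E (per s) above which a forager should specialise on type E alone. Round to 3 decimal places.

0.113 per s

At the threshold, the rate on type E alone equals the profitability of type G: λ·7/(1 + λ·23) = 5.5/25 = 0.22.
Rearranging, λ(7 − 0.22×23) = 0.22, so λ = 0.22/1.94 = 0.1134 per s.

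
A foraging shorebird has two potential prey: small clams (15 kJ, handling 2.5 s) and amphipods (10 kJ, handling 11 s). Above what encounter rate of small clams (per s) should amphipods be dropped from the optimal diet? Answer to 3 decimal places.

The zero-one rule: include amphipods iff E₂/h₂ > λE₁/(1+λh₁). Equality gives the switch point.
λE₁h₂ = E₂ + λE₂h₁ ⇒ λ = E₂/(E₁h₂ − E₂h₁) = 10/(165 − 25) = 0.07143 per s.

0.071 per s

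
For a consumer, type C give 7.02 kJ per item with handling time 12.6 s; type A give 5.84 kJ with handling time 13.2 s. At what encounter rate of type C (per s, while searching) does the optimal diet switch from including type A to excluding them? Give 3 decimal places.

Drop type A once their profitability E₂/h₂ falls below the rate achievable on type C alone: E₂/h₂ = λE₁/(1 + λh₁).
Solve for λ: λE₁h₂ = E₂(1 + λh₁) → λ(E₁h₂ − E₂h₁) = E₂ → λ = E₂/(E₁h₂ − E₂h₁).
λ = 5.84/(7.02×13.2 − 5.84×12.6) = 5.84/19.08 = 0.3061 per s.

0.306 per s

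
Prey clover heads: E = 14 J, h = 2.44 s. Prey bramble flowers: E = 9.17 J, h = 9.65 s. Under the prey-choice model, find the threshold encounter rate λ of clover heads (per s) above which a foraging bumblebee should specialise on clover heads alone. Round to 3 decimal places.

The zero-one rule: include bramble flowers iff E₂/h₂ > λE₁/(1+λh₁). Equality gives the switch point.
λE₁h₂ = E₂ + λE₂h₁ ⇒ λ = E₂/(E₁h₂ − E₂h₁) = 9.17/(135.1 − 22.37) = 0.08135 per s.

0.081 per s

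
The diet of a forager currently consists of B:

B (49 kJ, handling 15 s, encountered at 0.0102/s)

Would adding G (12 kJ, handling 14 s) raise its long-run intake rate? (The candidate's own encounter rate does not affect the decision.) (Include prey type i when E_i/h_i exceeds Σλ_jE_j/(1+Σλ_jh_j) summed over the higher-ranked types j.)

Intake rate on the current diet: R = (0.0102×49) / (1 + 0.0102×15) = 0.4998/1.153 = 0.4335 kJ/s.
G: E/h = 12/14 = 0.8571 kJ/s.
Since 0.8571 > R, including G increases the long-run rate.

Yes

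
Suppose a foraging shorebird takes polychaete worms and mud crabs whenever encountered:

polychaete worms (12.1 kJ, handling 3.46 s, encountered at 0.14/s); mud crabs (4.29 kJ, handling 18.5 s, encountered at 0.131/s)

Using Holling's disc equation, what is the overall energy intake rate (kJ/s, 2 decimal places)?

R = (0.14×12.1 + 0.131×4.29) / (1 + 0.14×3.46 + 0.131×18.5) = 2.256/3.908 = 0.5773 kJ/s.

0.58 kJ/s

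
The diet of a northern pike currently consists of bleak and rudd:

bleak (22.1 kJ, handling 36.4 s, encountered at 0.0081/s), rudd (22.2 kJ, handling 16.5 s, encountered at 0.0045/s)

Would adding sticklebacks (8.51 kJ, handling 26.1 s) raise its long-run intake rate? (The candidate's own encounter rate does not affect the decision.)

On bleak and rudd alone, R = ΣλE/(1+Σλh) = 0.2789/1.369 = 0.2037 kJ/s.
Profitability of sticklebacks: 8.51/26.1 = 0.3261 kJ/s.
Since 0.3261 > R, including sticklebacks increases the long-run rate.

Yes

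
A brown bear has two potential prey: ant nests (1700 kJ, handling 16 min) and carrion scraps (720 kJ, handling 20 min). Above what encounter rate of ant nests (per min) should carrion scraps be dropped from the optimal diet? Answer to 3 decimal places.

0.032 per min

The zero-one rule: include carrion scraps iff E₂/h₂ > λE₁/(1+λh₁). Equality gives the switch point.
λE₁h₂ = E₂ + λE₂h₁ ⇒ λ = E₂/(E₁h₂ − E₂h₁) = 720/(3.4e+04 − 1.152e+04) = 0.03203 per min.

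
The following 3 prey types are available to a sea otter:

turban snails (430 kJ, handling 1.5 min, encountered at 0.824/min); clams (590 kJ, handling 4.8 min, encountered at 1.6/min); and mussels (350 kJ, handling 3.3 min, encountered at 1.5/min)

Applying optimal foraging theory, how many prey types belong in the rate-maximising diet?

1

Profitabilities (E/h, kJ/min): turban snails 287, clams 123, mussels 106. Add prey in this order while the next type's profitability exceeds the intake rate on those already taken.
Rate on top 1: 158.5. clams: 123 < 158.5 → exclude; stop.
Optimal diet: turban snails — 1 of 3 types.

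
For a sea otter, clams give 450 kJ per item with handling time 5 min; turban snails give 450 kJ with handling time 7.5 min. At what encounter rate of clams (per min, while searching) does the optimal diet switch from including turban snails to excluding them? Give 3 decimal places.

At the threshold, the rate on clams alone equals the profitability of turban snails: λ·450/(1 + λ·5) = 450/7.5 = 60.
Rearranging, λ(450 − 60×5) = 60, so λ = 60/150 = 0.4 per min.

0.400 per min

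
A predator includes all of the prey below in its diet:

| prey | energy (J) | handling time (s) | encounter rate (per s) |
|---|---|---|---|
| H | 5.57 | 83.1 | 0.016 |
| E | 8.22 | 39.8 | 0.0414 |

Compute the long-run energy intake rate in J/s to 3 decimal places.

R = (0.016×5.57 + 0.0414×8.22) / (1 + 0.016×83.1 + 0.0414×39.8) = 0.4294/3.977 = 0.108 J/s.

0.108 J/s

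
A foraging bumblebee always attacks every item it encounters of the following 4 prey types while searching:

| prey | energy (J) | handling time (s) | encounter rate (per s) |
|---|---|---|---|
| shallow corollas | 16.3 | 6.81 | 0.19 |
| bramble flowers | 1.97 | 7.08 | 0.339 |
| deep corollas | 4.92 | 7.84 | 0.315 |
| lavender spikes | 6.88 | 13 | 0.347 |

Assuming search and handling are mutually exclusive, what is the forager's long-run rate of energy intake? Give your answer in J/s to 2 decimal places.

R = (0.19×16.3 + 0.339×1.97 + 0.315×4.92 + 0.347×6.88) / (1 + 0.19×6.81 + 0.339×7.08 + 0.315×7.84 + 0.347×13) = 7.702/11.67 = 0.6597 J/s.

0.66 J/s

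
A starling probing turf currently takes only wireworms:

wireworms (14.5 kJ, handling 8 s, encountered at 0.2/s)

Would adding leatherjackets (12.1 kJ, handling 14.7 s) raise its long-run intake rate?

Intake rate on the current diet: R = (0.2×14.5) / (1 + 0.2×8) = 2.9/2.6 = 1.115 kJ/s.
leatherjackets: E/h = 12.1/14.7 = 0.8231 kJ/s.
0.8231 < 1.115, so adding leatherjackets would lower the average — exclude it.

No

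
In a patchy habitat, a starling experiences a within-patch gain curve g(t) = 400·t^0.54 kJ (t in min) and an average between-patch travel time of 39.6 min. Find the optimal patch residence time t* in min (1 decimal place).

By the marginal value theorem, leave when the instantaneous gain rate g'(t) equals the habitat-wide average g(t)/(T + t).
g'(t) = 0.54·400·t^-0.46. Setting 0.54·400·t^-0.46 = 400·t^0.54/(39.6+t) gives 0.54(39.6+t) = t, so 0.46·t = 0.54×39.6.
t* = 0.54×39.6/0.46 = 46.49 min.

46.5 min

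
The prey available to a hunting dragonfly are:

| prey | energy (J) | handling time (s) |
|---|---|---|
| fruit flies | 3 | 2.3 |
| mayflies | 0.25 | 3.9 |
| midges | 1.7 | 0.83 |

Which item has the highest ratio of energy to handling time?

Profitability E/h (J/s): fruit flies = 3/2.3 = 1.3, mayflies = 0.25/3.9 = 0.0641, midges = 1.7/0.83 = 2.05.
Ranked: midges > fruit flies > mayflies.

midges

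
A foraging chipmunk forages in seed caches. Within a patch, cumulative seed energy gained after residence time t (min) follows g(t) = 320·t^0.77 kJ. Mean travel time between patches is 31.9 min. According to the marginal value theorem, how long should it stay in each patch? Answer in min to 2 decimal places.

By the marginal value theorem, leave when the instantaneous gain rate g'(t) equals the habitat-wide average g(t)/(T + t).
g'(t) = 0.77·320·t^-0.23. Setting 0.77·320·t^-0.23 = 320·t^0.77/(31.9+t) gives 0.77(31.9+t) = t, so 0.23·t = 0.77×31.9.
t* = 0.77×31.9/0.23 = 106.8 min.

106.80 min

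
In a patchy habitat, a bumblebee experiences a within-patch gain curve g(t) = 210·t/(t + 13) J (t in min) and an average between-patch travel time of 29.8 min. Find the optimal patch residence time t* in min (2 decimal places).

19.68 min

By the marginal value theorem, leave when the instantaneous gain rate g'(t) equals the habitat-wide average g(t)/(T + t).
g'(t) = 210·13/(t + 13)². Setting 210·13/(t+13)² = 210t/[(t+13)(29.8+t)] gives 13(29.8+t) = t(t+13), so t² = 13×29.8 = 387.4.
t* = √387.4 = 19.68 min.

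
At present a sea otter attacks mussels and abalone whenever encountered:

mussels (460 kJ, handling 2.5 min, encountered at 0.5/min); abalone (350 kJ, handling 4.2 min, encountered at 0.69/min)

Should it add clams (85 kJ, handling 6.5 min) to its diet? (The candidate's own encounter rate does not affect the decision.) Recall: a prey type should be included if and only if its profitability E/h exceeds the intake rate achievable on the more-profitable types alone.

Intake rate on the current diet: R = (0.5×460 + 0.69×350) / (1 + 0.5×2.5 + 0.69×4.2) = 471.5/5.148 = 91.59 kJ/min.
clams: E/h = 85/6.5 = 13.08 kJ/min.
Since 13.08 < R, time spent handling clams is better spent searching.

No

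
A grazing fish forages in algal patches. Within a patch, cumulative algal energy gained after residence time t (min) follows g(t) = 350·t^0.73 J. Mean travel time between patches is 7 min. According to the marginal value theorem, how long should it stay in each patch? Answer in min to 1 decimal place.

Optimal t* satisfies g'(t*) = g(t*)/(T + t*).
g'(t) = 0.73·350·t^-0.27. Setting 0.73·350·t^-0.27 = 350·t^0.73/(7+t) gives 0.73(7+t) = t, so 0.27·t = 0.73×7.
t* = 0.73×7/0.27 = 18.93 min.

18.9 min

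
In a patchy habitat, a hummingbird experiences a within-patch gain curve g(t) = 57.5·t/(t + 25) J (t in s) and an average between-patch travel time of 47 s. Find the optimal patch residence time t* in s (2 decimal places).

Optimal t* satisfies g'(t*) = g(t*)/(T + t*).
g'(t) = 57.5·25/(t + 25)². Setting 57.5·25/(t+25)² = 57.5t/[(t+25)(47+t)] gives 25(47+t) = t(t+25), so t² = 25×47 = 1175.
t* = √1175 = 34.28 s.

34.28 s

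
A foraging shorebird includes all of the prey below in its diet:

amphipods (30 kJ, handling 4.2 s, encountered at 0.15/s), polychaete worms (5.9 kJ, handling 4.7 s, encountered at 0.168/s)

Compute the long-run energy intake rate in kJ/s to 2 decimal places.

Energy encountered per unit search time: 0.15×30 + 0.168×5.9 = 5.491 kJ/s.
Handling time per unit search time: 0.15×4.2 + 0.168×4.7 = 1.42.
Rate = 5.491/(1 + 1.42) = 2.269 kJ/s.

2.27 kJ/s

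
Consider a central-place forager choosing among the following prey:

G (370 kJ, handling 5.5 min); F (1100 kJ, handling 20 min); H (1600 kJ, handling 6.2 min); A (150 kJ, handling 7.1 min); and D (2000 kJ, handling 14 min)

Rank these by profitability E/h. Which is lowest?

A

In descending order of E/h:
H: 1600/6.2 = 258 kJ/min
D: 2000/14 = 143 kJ/min
G: 370/5.5 = 67.3 kJ/min
F: 1100/20 = 55 kJ/min
A: 150/7.1 = 21.1 kJ/min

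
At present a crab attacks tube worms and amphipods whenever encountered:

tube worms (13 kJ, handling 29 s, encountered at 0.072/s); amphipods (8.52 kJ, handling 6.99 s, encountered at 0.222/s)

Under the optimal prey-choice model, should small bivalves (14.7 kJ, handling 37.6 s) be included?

Intake rate on the current diet: R = (0.072×13 + 0.222×8.52) / (1 + 0.072×29 + 0.222×6.99) = 2.827/4.64 = 0.6094 kJ/s.
Profitability of small bivalves: 14.7/37.6 = 0.391 kJ/s.
Since 0.391 < R, time spent handling small bivalves is better spent searching.

No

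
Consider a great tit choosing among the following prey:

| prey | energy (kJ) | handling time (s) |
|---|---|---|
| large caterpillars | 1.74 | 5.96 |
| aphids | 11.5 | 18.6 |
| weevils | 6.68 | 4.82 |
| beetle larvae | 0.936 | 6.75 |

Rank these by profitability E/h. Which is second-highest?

Profitability E/h (kJ/s): large caterpillars = 1.74/5.96 = 0.292, aphids = 11.5/18.6 = 0.618, weevils = 6.68/4.82 = 1.39, beetle larvae = 0.936/6.75 = 0.139.
Ranked: weevils > aphids > large caterpillars > beetle larvae.

aphids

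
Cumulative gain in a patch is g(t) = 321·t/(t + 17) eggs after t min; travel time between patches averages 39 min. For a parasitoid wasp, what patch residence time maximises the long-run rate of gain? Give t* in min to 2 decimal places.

By the marginal value theorem, leave when the instantaneous gain rate g'(t) equals the habitat-wide average g(t)/(T + t).
g'(t) = 321·17/(t + 17)². Setting 321·17/(t+17)² = 321t/[(t+17)(39+t)] gives 17(39+t) = t(t+17), so t² = 17×39 = 663.
t* = √663 = 25.75 min.

25.75 min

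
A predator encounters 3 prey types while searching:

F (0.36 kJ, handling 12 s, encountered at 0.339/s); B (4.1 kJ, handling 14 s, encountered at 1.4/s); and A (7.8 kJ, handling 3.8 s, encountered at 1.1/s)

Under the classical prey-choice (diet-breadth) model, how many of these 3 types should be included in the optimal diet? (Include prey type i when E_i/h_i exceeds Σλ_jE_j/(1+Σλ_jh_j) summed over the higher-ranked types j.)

Profitabilities (E/h, kJ/s): A 2.05, B 0.293, F 0.03. Add prey in this order while the next type's profitability exceeds the intake rate on those already taken.
Rate on top 1: 1.656. B: 0.293 < 1.656 → exclude; stop.
Optimal diet: A — 1 of 3 types.

1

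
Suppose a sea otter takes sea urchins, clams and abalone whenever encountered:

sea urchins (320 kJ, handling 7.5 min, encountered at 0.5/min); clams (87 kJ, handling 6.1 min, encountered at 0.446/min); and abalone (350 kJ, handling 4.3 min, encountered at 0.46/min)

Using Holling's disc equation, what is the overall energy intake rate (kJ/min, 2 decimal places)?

38.08 kJ/min

R = Σλ_iE_i / (1 + Σλ_ih_i)
Numerator: 0.5×320 + 0.446×87 + 0.46×350 = 359.8
Denominator: 1 + 0.5×7.5 + 0.446×6.1 + 0.46×4.3 = 9.449
R = 359.8/9.449 = 38.08 kJ/min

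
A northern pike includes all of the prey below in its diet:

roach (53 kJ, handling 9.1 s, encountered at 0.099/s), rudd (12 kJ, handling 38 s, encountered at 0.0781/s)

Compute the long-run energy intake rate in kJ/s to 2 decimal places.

R = (0.099×53 + 0.0781×12) / (1 + 0.099×9.1 + 0.0781×38) = 6.184/4.869 = 1.27 kJ/s.

1.27 kJ/s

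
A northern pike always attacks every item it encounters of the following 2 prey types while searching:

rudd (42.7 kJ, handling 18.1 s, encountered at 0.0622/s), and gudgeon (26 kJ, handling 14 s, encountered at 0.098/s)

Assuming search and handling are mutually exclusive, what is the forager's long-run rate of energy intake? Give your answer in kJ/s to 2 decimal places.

1.49 kJ/s

Energy encountered per unit search time: 0.0622×42.7 + 0.098×26 = 5.204 kJ/s.
Handling time per unit search time: 0.0622×18.1 + 0.098×14 = 2.498.
Rate = 5.204/(1 + 2.498) = 1.488 kJ/s.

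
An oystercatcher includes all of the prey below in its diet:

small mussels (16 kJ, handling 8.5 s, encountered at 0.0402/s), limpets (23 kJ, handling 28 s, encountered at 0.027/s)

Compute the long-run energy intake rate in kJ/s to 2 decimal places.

0.60 kJ/s

R = Σλ_iE_i / (1 + Σλ_ih_i)
Numerator: 0.0402×16 + 0.027×23 = 1.264
Denominator: 1 + 0.0402×8.5 + 0.027×28 = 2.098
R = 1.264/2.098 = 0.6027 kJ/s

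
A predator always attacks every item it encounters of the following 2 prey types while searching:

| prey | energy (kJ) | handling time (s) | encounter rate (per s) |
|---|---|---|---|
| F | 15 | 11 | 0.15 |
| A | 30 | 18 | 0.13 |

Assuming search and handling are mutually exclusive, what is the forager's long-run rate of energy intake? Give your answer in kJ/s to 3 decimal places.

R = Σλ_iE_i / (1 + Σλ_ih_i)
Numerator: 0.15×15 + 0.13×30 = 6.15
Denominator: 1 + 0.15×11 + 0.13×18 = 4.99
R = 6.15/4.99 = 1.232 kJ/s

1.232 kJ/s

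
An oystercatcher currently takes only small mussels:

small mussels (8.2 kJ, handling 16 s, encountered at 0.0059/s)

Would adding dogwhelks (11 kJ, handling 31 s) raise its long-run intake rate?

Yes

Current rate: (0.0059×8.2)/(1 + 0.0059×16) = 0.04421 kJ/s.
dogwhelks: E/h = 11/31 = 0.3548 kJ/s.
Since 0.3548 > R, including dogwhelks increases the long-run rate.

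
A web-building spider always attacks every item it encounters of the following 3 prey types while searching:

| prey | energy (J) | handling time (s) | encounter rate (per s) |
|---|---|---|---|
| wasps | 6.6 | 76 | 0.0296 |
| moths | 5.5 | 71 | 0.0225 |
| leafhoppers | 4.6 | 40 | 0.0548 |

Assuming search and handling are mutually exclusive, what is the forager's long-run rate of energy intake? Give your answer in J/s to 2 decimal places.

0.08 J/s

R = Σλ_iE_i / (1 + Σλ_ih_i)
Numerator: 0.0296×6.6 + 0.0225×5.5 + 0.0548×4.6 = 0.5712
Denominator: 1 + 0.0296×76 + 0.0225×71 + 0.0548×40 = 7.039
R = 0.5712/7.039 = 0.08115 J/s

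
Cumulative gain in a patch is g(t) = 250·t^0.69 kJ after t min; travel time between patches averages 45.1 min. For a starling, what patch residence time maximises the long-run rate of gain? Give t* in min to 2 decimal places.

Optimal t* satisfies g'(t*) = g(t*)/(T + t*).
g'(t) = 0.69·250·t^-0.31. Setting 0.69·250·t^-0.31 = 250·t^0.69/(45.1+t) gives 0.69(45.1+t) = t, so 0.31·t = 0.69×45.1.
t* = 0.69×45.1/0.31 = 100.4 min.

100.38 min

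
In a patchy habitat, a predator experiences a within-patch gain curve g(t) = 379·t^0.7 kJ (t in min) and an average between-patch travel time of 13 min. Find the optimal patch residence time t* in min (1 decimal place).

By the marginal value theorem, leave when the instantaneous gain rate g'(t) equals the habitat-wide average g(t)/(T + t).
g'(t) = 0.7·379·t^-0.3. Setting 0.7·379·t^-0.3 = 379·t^0.7/(13+t) gives 0.7(13+t) = t, so 0.30·t = 0.7×13.
t* = 0.7×13/0.30 = 30.33 min.

30.3 min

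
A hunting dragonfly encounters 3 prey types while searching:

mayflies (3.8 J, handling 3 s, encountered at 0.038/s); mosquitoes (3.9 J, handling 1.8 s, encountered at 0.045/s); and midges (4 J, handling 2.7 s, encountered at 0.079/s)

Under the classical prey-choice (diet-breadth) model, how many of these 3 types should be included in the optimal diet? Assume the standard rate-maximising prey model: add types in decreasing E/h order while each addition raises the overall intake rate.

3

Profitabilities (E/h, J/s): mosquitoes 2.17, midges 1.48, mayflies 1.27. Add prey in this order while the next type's profitability exceeds the intake rate on those already taken.
Rate on top 1: 0.1623. midges: 1.48 > 0.1623 → include.
Rate on top 2: 0.3797. mayflies: 1.27 > 0.3797 → include.
Optimal diet: mosquitoes, midges, mayflies — 3 of 3 types.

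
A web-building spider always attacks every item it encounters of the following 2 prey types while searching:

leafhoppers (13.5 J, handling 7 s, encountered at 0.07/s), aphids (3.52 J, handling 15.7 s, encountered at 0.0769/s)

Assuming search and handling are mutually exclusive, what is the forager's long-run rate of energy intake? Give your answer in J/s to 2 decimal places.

0.45 J/s

R = Σλ_iE_i / (1 + Σλ_ih_i)
Numerator: 0.07×13.5 + 0.0769×3.52 = 1.216
Denominator: 1 + 0.07×7 + 0.0769×15.7 = 2.697
R = 1.216/2.697 = 0.4507 J/s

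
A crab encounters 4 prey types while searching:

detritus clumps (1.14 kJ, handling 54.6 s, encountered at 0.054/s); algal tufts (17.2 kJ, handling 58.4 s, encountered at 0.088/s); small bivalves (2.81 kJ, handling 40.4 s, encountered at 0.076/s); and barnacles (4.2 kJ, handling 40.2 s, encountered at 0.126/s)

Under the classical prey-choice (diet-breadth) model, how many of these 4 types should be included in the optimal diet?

1

Profitabilities (E/h, kJ/s): algal tufts 0.295, barnacles 0.104, small bivalves 0.0696, detritus clumps 0.0209. Add prey in this order while the next type's profitability exceeds the intake rate on those already taken.
Rate on top 1: 0.2465. barnacles: 0.104 < 0.2465 → exclude; stop.
Optimal diet: algal tufts — 1 of 4 types.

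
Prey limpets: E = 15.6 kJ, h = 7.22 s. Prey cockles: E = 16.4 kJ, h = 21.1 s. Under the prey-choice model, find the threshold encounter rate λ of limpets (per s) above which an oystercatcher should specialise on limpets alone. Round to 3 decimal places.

At the threshold, the rate on limpets alone equals the profitability of cockles: λ·15.6/(1 + λ·7.22) = 16.4/21.1 = 0.7773.
Rearranging, λ(15.6 − 0.7773×7.22) = 0.7773, so λ = 0.7773/9.988 = 0.07782 per s.

0.078 per s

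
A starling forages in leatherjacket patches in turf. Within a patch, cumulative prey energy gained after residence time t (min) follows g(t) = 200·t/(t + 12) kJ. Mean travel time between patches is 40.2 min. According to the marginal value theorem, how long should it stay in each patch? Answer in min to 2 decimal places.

Optimal t* satisfies g'(t*) = g(t*)/(T + t*).
g'(t) = 200·12/(t + 12)². Setting 200·12/(t+12)² = 200t/[(t+12)(40.2+t)] gives 12(40.2+t) = t(t+12), so t² = 12×40.2 = 482.4.
t* = √482.4 = 21.96 min.

21.96 min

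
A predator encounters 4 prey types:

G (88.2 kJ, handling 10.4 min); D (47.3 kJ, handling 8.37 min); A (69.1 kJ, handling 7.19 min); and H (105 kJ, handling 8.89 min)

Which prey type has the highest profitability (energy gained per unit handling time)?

H

Profitability E/h (kJ/min): G = 88.2/10.4 = 8.48, D = 47.3/8.37 = 5.65, A = 69.1/7.19 = 9.61, H = 105/8.89 = 11.8.
Ranked: H > A > G > D.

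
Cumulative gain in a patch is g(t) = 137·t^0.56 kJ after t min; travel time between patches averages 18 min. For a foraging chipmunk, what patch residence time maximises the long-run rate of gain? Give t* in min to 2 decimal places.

22.91 min

Optimal t* satisfies g'(t*) = g(t*)/(T + t*).
g'(t) = 0.56·137·t^-0.44. Setting 0.56·137·t^-0.44 = 137·t^0.56/(18+t) gives 0.56(18+t) = t, so 0.44·t = 0.56×18.
t* = 0.56×18/0.44 = 22.91 min.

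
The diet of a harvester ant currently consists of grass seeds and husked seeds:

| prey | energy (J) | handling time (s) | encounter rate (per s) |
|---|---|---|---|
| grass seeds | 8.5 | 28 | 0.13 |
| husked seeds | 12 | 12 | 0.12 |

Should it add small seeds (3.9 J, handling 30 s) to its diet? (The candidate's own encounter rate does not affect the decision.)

Current rate: (0.13×8.5 + 0.12×12)/(1 + 0.13×28 + 0.12×12) = 0.4186 J/s.
small seeds: E/h = 3.9/30 = 0.13 J/s.
Since 0.13 < R, time spent handling small seeds is better spent searching.

No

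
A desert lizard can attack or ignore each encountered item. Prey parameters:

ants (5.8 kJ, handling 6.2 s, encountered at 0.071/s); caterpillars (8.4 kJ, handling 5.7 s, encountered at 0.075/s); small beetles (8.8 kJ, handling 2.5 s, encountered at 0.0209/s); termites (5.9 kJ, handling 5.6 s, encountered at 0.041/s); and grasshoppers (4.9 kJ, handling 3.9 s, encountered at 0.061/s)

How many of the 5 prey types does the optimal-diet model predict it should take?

5

Rank by E/h (kJ/s): small beetles 3.52, caterpillars 1.47, grasshoppers 1.26, termites 1.05, ants 0.935. Include each in turn until the next type's E/h falls below the running intake rate.
Rate on top 1: 0.1748. caterpillars: 1.47 > 0.1748 → include.
Rate on top 2: 0.55. grasshoppers: 1.26 > 0.55 → include.
Rate on top 3: 0.6479. termites: 1.05 > 0.6479 → include.
Rate on top 4: 0.6957. ants: 0.935 > 0.6957 → include.
Optimal diet: small beetles, caterpillars, grasshoppers, termites, ants — 5 of 5 types.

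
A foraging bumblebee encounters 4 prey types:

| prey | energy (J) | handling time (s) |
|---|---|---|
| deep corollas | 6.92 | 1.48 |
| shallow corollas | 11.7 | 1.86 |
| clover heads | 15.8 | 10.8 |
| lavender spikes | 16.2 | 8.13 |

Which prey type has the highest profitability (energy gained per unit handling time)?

shallow corollas

In descending order of E/h:
shallow corollas: 11.7/1.86 = 6.29 J/s
deep corollas: 6.92/1.48 = 4.68 J/s
lavender spikes: 16.2/8.13 = 1.99 J/s
clover heads: 15.8/10.8 = 1.46 J/s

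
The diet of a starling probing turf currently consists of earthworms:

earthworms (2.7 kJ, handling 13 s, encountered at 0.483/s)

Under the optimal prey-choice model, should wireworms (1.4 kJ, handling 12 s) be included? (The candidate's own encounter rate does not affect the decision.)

Current rate: (0.483×2.7)/(1 + 0.483×13) = 0.1792 kJ/s.
wireworms: E/h = 1.4/12 = 0.1167 kJ/s.
Since 0.1167 < R, time spent handling wireworms is better spent searching.

No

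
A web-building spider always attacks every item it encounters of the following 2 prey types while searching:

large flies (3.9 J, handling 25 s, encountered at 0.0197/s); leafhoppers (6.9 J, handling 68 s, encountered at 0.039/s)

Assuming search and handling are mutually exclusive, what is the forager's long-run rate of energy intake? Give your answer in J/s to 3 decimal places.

Energy encountered per unit search time: 0.0197×3.9 + 0.039×6.9 = 0.3459 J/s.
Handling time per unit search time: 0.0197×25 + 0.039×68 = 3.145.
Rate = 0.3459/(1 + 3.145) = 0.08347 J/s.

0.083 J/s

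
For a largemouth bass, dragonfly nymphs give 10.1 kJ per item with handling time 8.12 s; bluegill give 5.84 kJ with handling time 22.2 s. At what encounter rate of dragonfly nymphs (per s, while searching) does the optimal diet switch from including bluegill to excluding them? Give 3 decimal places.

The zero-one rule: include bluegill iff E₂/h₂ > λE₁/(1+λh₁). Equality gives the switch point.
λE₁h₂ = E₂ + λE₂h₁ ⇒ λ = E₂/(E₁h₂ − E₂h₁) = 5.84/(224.2 − 47.42) = 0.03303 per s.

0.033 per s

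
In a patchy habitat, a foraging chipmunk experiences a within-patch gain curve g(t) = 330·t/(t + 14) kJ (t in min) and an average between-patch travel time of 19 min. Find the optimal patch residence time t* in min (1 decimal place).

Maximise g(t)/(T+t): set derivative to zero → g'(t)(T+t) = g(t).
g'(t) = 330·14/(t + 14)². Setting 330·14/(t+14)² = 330t/[(t+14)(19+t)] gives 14(19+t) = t(t+14), so t² = 14×19 = 266.
t* = √266 = 16.31 min.

16.3 min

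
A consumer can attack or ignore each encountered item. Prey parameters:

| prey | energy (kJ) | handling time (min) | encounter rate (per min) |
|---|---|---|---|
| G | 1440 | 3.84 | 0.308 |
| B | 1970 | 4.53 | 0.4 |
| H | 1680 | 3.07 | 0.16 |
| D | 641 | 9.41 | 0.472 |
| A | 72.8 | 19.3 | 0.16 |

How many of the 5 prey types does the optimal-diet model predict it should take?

3

Rank by E/h (kJ/min): H 547, B 435, G 375, D 68.1, A 3.77. Include each in turn until the next type's E/h falls below the running intake rate.
Rate on top 1: 180.3. B: 435 > 180.3 → include.
Rate on top 2: 319.9. G: 375 > 319.9 → include.
Rate on top 3: 334.5. D: 68.1 < 334.5 → exclude; stop.
Optimal diet: H, B, G — 3 of 5 types.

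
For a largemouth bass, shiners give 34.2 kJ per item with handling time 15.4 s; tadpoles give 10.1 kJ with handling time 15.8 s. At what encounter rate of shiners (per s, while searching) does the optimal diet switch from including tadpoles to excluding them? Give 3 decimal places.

The zero-one rule: include tadpoles iff E₂/h₂ > λE₁/(1+λh₁). Equality gives the switch point.
λE₁h₂ = E₂ + λE₂h₁ ⇒ λ = E₂/(E₁h₂ − E₂h₁) = 10.1/(540.4 − 155.5) = 0.02625 per s.

0.026 per s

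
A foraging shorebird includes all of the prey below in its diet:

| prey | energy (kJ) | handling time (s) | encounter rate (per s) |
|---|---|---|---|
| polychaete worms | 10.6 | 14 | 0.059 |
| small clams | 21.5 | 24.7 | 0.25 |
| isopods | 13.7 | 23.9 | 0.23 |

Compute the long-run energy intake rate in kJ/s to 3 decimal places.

0.678 kJ/s

R = Σλ_iE_i / (1 + Σλ_ih_i)
Numerator: 0.059×10.6 + 0.25×21.5 + 0.23×13.7 = 9.151
Denominator: 1 + 0.059×14 + 0.25×24.7 + 0.23×23.9 = 13.5
R = 9.151/13.5 = 0.678 kJ/s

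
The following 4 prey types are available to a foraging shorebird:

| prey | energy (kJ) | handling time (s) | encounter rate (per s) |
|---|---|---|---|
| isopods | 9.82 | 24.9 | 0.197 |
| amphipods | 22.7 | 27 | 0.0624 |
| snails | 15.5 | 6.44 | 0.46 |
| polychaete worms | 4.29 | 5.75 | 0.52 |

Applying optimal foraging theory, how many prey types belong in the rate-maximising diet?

E/h in descending order: snails 2.41, amphipods 0.841, polychaete worms 0.746, isopods 0.394 kJ/s. The optimal diet is the largest prefix of this list for which every included type satisfies E_i/h_i > R on the types above it.
Rate on top 1: 1.799. amphipods: 0.841 < 1.799 → exclude; stop.
Optimal diet: snails — 1 of 4 types.

1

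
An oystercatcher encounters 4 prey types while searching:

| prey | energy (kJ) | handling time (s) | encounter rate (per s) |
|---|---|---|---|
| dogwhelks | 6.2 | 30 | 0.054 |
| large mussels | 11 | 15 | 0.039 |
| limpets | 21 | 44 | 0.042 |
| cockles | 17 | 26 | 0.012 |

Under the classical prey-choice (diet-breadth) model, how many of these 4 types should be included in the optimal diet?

3

Profitabilities (E/h, kJ/s): large mussels 0.733, cockles 0.654, limpets 0.477, dogwhelks 0.207. Add prey in this order while the next type's profitability exceeds the intake rate on those already taken.
Rate on top 1: 0.2707. cockles: 0.654 > 0.2707 → include.
Rate on top 2: 0.3337. limpets: 0.477 > 0.3337 → include.
Rate on top 3: 0.4045. dogwhelks: 0.207 < 0.4045 → exclude; stop.
Optimal diet: large mussels, cockles, limpets — 3 of 4 types.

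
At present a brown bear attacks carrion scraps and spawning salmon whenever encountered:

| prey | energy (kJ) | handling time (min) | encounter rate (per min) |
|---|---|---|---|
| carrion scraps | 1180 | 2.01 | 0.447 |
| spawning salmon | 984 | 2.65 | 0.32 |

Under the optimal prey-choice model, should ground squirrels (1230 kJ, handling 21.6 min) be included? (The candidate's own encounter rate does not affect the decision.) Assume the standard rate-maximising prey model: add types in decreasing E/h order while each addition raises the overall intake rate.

No

Current rate: (0.447×1180 + 0.32×984)/(1 + 0.447×2.01 + 0.32×2.65) = 306.7 kJ/min.
Profitability of ground squirrels: 1230/21.6 = 56.94 kJ/min.
56.94 < 306.7, so adding ground squirrels would lower the average — exclude it.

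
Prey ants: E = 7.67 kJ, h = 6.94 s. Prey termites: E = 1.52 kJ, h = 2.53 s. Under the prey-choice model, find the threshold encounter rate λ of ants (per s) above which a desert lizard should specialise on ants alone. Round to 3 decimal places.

0.172 per s

Drop termites once their profitability E₂/h₂ falls below the rate achievable on ants alone: E₂/h₂ = λE₁/(1 + λh₁).
Solve for λ: λE₁h₂ = E₂(1 + λh₁) → λ(E₁h₂ − E₂h₁) = E₂ → λ = E₂/(E₁h₂ − E₂h₁).
λ = 1.52/(7.67×2.53 − 1.52×6.94) = 1.52/8.856 = 0.1716 per s.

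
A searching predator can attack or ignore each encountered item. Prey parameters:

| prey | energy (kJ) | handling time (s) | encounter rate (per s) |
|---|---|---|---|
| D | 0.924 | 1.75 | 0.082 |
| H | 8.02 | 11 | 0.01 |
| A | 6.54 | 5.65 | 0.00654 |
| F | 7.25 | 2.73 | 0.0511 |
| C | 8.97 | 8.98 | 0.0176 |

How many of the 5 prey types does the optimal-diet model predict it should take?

5

Rank by E/h (kJ/s): F 2.66, A 1.16, C 0.999, H 0.729, D 0.528. Include each in turn until the next type's E/h falls below the running intake rate.
Rate on top 1: 0.3251. A: 1.16 > 0.3251 → include.
Rate on top 2: 0.3513. C: 0.999 > 0.3513 → include.
Rate on top 3: 0.428. H: 0.729 > 0.428 → include.
Rate on top 4: 0.4509. D: 0.528 > 0.4509 → include.
Optimal diet: F, A, C, H, D — 5 of 5 types.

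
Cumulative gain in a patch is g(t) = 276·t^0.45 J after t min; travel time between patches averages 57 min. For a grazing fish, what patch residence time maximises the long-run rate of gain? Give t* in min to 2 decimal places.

46.64 min

Optimal t* satisfies g'(t*) = g(t*)/(T + t*).
g'(t) = 0.45·276·t^-0.55. Setting 0.45·276·t^-0.55 = 276·t^0.45/(57+t) gives 0.45(57+t) = t, so 0.55·t = 0.45×57.
t* = 0.45×57/0.55 = 46.64 min.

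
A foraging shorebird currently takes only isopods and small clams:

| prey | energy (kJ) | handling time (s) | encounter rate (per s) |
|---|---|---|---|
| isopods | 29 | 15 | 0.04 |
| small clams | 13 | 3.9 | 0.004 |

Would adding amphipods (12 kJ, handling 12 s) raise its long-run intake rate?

Intake rate on the current diet: R = (0.04×29 + 0.004×13) / (1 + 0.04×15 + 0.004×3.9) = 1.212/1.616 = 0.7502 kJ/s.
Profitability of amphipods: 12/12 = 1 kJ/s.
Since 1 > R, including amphipods increases the long-run rate.

Yes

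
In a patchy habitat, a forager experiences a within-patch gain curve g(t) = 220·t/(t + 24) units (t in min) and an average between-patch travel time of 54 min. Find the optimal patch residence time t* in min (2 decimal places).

Maximise g(t)/(T+t): set derivative to zero → g'(t)(T+t) = g(t).
g'(t) = 220·24/(t + 24)². Setting 220·24/(t+24)² = 220t/[(t+24)(54+t)] gives 24(54+t) = t(t+24), so t² = 24×54 = 1296.
t* = √1296 = 36 min.

36.00 min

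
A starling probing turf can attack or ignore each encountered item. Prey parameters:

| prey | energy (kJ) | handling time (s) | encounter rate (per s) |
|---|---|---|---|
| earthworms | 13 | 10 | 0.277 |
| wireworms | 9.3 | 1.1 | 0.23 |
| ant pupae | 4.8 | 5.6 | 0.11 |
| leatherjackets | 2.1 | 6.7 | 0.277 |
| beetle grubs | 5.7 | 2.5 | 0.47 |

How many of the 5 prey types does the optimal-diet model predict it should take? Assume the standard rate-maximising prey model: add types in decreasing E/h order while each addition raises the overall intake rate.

Rank by E/h (kJ/s): wireworms 8.45, beetle grubs 2.28, earthworms 1.3, ant pupae 0.857, leatherjackets 0.313. Include each in turn until the next type's E/h falls below the running intake rate.
Rate on top 1: 1.707. beetle grubs: 2.28 > 1.707 → include.
Rate on top 2: 1.984. earthworms: 1.3 < 1.984 → exclude; stop.
Optimal diet: wireworms, beetle grubs — 2 of 5 types.

2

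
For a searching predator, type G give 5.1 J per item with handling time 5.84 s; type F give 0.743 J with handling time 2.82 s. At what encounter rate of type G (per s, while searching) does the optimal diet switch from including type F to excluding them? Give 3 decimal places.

Drop type F once their profitability E₂/h₂ falls below the rate achievable on type G alone: E₂/h₂ = λE₁/(1 + λh₁).
Solve for λ: λE₁h₂ = E₂(1 + λh₁) → λ(E₁h₂ − E₂h₁) = E₂ → λ = E₂/(E₁h₂ − E₂h₁).
λ = 0.743/(5.1×2.82 − 0.743×5.84) = 0.743/10.04 = 0.07398 per s.

0.074 per s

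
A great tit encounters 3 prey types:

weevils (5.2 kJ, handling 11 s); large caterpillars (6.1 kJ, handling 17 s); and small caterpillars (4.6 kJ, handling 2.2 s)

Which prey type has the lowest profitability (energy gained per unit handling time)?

large caterpillars

In descending order of E/h:
small caterpillars: 4.6/2.2 = 2.09 kJ/s
weevils: 5.2/11 = 0.473 kJ/s
large caterpillars: 6.1/17 = 0.359 kJ/s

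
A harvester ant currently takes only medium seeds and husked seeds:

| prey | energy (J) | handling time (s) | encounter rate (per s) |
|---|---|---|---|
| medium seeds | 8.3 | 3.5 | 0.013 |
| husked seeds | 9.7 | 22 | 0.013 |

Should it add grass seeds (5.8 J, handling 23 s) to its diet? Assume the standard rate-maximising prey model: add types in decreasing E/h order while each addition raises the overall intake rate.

On medium seeds and husked seeds alone, R = ΣλE/(1+Σλh) = 0.234/1.331 = 0.1757 J/s.
Profitability of grass seeds: 5.8/23 = 0.2522 J/s.
0.2522 > 0.1757, so adding grass seeds raises the average — include it.

Yes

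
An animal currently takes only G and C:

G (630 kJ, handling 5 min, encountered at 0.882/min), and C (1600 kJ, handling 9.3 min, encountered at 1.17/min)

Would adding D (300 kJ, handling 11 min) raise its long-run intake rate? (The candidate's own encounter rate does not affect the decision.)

No

Intake rate on the current diet: R = (0.882×630 + 1.17×1600) / (1 + 0.882×5 + 1.17×9.3) = 2428/16.29 = 149 kJ/min.
D: E/h = 300/11 = 27.27 kJ/min.
27.27 < 149, so adding D would lower the average — exclude it.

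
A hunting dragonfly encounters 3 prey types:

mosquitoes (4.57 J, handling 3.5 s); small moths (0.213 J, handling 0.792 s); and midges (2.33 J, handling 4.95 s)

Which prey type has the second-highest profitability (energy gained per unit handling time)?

Profitability E/h (J/s): mosquitoes = 4.57/3.5 = 1.31, small moths = 0.213/0.792 = 0.269, midges = 2.33/4.95 = 0.471.
Ranked: mosquitoes > midges > small moths.

midges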